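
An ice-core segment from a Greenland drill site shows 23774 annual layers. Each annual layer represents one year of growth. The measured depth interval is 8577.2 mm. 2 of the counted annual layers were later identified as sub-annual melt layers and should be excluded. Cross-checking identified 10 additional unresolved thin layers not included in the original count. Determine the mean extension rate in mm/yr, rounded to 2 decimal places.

Correcting the raw count gives 23774 − 2 + 10 = 23782 true annual layers.
Mean rate = 8577.2 mm / 23782 years ≈ 0.36 mm/yr.

0.36 mm/yr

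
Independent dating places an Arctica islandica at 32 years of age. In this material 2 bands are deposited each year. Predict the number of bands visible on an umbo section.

Expected bands: 32 × 2 = 64.
So 64 bands should be present.

64 bands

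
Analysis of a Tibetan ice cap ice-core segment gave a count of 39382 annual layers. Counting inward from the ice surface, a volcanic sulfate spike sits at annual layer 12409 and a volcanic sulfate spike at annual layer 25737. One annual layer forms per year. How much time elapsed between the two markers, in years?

13328 yr

Separation: 25737 − 12409 = 13328 annual layers.
At one annual layer per year, 13328 years elapsed between them.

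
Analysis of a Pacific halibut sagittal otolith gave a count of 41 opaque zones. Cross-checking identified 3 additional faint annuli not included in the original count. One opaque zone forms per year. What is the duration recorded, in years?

After corrections the count is 41 + 3 = 44 opaque zones.
One opaque zone per year makes the duration 44 years.

44 yr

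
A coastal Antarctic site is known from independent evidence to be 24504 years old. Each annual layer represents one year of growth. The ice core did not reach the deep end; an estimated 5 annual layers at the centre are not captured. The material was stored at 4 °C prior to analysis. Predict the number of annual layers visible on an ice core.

One annual layer per year gives 24504 annual layers over 24504 years.
Less the 5 uncaptured annual layers: 24504 − 5 = 24499.

24499 annual layers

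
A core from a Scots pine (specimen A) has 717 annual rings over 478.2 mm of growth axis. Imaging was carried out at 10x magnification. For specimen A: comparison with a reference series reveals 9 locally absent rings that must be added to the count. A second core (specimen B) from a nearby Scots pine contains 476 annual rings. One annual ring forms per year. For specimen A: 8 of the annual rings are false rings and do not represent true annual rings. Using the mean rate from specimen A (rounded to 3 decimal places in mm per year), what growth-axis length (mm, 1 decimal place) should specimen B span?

317.0 mm

Specimen A: true annual ring count = 717 − 8 + 9 = 718.
A: 478.2 mm over 718 years gives 478.2 / 718 ≈ 0.666 mm/yr.
Length of B = 0.666 × 476 = 317.0 mm.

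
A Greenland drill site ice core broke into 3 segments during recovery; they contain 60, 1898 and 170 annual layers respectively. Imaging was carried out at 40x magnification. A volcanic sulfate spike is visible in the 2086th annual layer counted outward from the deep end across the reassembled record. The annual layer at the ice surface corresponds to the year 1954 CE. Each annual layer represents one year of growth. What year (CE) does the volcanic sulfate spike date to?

1912 CE

Total annual layers = 60 + 1898 + 170 = 2128.
2128 − 2086 = 42 annual layers lie beyond the volcanic sulfate spike toward the ice surface.
1954 − 42 = 1912 CE.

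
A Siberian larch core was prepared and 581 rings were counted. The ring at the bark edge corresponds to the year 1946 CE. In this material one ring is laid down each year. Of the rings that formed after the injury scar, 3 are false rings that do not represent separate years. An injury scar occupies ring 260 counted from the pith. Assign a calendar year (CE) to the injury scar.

1628 CE

Between ring 260 and the bark edge there are 581 − 260 = 321 rings.
Excluding 3 false rings: 321 − 3 = 318.
The ring at the bark edge is 1946 CE, so the injury scar dates to 1946 − 318 = 1628 CE.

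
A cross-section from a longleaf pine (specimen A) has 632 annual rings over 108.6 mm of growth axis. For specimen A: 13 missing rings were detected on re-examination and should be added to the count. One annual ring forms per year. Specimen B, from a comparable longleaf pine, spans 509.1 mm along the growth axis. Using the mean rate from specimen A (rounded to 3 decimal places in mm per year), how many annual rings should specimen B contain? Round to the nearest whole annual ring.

Specimen A: adjusted count: 632 + 13 = 645 annual rings.
A: 108.6 mm over 645 years gives 108.6 / 645 ≈ 0.168 mm per year.
For B, 509.1 / 0.168 = 3030.36 years ≈ 3030 annual rings.

3030 annual rings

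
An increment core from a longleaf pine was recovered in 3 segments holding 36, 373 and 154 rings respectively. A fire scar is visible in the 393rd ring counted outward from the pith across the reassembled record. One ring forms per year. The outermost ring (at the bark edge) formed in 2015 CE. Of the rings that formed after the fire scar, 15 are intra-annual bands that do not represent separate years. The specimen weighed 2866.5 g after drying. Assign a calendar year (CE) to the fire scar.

1860 CE

Total rings = 36 + 373 + 154 = 563.
563 − 393 = 170 rings lie beyond the fire scar toward the bark edge.
Removing the 15 false rings leaves 170 − 15 = 155 true rings beyond the fire scar.
The ring at the bark edge is 2015 CE, so the fire scar dates to 2015 − 155 = 1860 CE.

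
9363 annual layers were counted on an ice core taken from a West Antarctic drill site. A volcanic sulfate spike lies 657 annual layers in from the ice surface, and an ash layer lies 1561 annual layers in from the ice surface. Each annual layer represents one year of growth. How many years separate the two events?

904 years

Separation: 1561 − 657 = 904 annual layers.
That is 904 years at one annual layer per year.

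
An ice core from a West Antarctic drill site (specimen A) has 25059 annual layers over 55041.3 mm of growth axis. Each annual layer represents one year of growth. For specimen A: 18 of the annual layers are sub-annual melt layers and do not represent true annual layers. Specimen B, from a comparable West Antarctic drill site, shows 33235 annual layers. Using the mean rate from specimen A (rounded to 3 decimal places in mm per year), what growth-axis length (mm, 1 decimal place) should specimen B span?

73050.5 mm

Specimen A: after corrections the count is 25059 − 18 = 25041 annual layers.
A: 55041.3 mm over 25041 years gives 55041.3 / 25041 ≈ 2.198 mm per year.
For B, 2.198 mm/year × 33235 years = 73050.5 mm.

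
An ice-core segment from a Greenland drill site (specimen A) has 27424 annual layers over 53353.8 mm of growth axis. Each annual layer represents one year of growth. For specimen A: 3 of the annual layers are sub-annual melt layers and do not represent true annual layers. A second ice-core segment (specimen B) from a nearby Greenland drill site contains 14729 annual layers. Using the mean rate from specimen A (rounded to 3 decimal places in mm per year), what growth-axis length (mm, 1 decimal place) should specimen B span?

Specimen A: after corrections the count is 27424 − 3 = 27421 annual layers.
A: Extension rate ≈ 53353.8 / 27421 = 1.946 mm/yr.
Length of B = 1.946 × 14729 = 28662.6 mm.

28662.6 mm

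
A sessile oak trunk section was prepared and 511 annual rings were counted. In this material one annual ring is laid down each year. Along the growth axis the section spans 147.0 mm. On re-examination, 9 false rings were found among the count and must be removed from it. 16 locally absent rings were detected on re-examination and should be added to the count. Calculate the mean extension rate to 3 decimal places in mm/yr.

0.284 mm/yr

True annual ring count = 511 − 9 + 16 = 518.
Mean rate = 147.0 mm / 518 years ≈ 0.284 mm/yr.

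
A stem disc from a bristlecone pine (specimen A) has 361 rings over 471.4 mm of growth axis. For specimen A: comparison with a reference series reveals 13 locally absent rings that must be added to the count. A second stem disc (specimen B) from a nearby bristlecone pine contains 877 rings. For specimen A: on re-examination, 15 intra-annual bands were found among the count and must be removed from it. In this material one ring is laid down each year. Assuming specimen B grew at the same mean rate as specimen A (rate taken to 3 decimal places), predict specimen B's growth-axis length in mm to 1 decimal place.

Specimen A: true ring count = 361 − 15 + 13 = 359.
A: Extension rate ≈ 471.4 / 359 = 1.313 mm per year.
Length of B = 1.313 × 877 = 1151.5 mm.

1151.5 mm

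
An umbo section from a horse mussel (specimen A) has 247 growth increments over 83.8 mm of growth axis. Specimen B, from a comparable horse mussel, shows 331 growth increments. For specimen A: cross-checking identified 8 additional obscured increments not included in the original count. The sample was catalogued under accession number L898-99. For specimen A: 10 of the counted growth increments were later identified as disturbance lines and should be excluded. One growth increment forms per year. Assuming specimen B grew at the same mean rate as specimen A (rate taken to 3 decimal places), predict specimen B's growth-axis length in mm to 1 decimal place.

Specimen A: after corrections the count is 247 − 10 + 8 = 245 growth increments.
A: Extension rate ≈ 83.8 / 245 = 0.342 mm/year.
B's length ≈ 0.342 × 331 = 113.2 mm.

113.2 mm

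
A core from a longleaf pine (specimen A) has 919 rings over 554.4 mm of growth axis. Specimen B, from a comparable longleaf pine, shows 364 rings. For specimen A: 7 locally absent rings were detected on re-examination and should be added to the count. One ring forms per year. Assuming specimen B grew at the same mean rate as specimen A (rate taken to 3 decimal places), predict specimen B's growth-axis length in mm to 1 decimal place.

218.0 mm

Specimen A: true ring count = 919 + 7 = 926.
A: Mean rate = 554.4 mm / 926 years ≈ 0.599 mm/yr.
For B, 0.599 mm/year × 364 years = 218.0 mm.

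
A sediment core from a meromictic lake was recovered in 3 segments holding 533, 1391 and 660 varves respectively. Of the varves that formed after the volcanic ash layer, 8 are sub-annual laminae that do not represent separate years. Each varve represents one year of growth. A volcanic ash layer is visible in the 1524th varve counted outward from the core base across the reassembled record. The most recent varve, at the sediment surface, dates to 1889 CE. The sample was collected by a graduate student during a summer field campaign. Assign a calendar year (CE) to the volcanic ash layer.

837 CE

Total varves = 533 + 1391 + 660 = 2584.
The volcanic ash layer sits at varve 1524 from the core base, so 2584 − 1524 = 1060 varves formed after it.
1060 − 8 false = 1052 true varves after the volcanic ash layer.
The varve at the sediment surface is 1889 CE, so the volcanic ash layer dates to 1889 − 1052 = 837 CE.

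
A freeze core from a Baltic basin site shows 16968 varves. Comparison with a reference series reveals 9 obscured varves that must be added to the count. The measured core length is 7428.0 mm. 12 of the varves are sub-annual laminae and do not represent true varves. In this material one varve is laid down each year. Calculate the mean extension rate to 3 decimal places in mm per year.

0.438 mm per year

After corrections the count is 16968 − 12 + 9 = 16965 varves.
Mean rate = 7428.0 mm / 16965 years ≈ 0.438 mm per year.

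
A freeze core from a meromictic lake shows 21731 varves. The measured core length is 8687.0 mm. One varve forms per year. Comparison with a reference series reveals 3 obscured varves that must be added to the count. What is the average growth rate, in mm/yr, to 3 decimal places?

After corrections the count is 21731 + 3 = 21734 varves.
8687.0 mm over 21734 years gives 8687.0 / 21734 ≈ 0.400 mm/yr.

0.400 mm/yr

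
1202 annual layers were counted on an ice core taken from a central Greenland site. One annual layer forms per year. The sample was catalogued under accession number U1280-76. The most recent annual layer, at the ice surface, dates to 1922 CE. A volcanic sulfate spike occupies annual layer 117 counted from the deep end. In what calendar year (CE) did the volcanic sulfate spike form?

837 CE

1202 − 117 = 1085 annual layers lie beyond the volcanic sulfate spike toward the ice surface.
1922 − 1085 = 837 CE.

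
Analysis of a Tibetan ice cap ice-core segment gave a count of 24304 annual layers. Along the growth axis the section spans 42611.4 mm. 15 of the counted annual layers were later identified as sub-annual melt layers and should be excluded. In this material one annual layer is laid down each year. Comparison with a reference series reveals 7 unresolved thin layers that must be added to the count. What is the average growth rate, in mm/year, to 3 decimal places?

1.754 mm/year

Adjusted count: 24304 − 15 + 7 = 24296 annual layers.
Mean rate = 42611.4 mm / 24296 years ≈ 1.754 mm/year.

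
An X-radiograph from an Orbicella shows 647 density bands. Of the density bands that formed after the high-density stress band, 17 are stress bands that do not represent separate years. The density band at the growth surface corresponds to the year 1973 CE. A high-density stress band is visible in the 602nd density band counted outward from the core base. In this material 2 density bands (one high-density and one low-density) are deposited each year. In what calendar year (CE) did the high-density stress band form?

1959 CE

Between density band 602 and the growth surface there are 647 − 602 = 45 density bands.
Removing the 17 false density bands leaves 45 − 17 = 28 true density bands beyond the high-density stress band.
Dividing by 2 density bands per year: 28 / 2 = 14 years.
1973 − 14 = 1959 CE.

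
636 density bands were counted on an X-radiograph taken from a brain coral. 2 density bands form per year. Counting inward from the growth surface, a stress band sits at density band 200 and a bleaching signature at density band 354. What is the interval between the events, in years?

77 years

354 − 200 = 154 density bands lie between the two events.
With 2 density bands per year, 154 / 2 = 77 years.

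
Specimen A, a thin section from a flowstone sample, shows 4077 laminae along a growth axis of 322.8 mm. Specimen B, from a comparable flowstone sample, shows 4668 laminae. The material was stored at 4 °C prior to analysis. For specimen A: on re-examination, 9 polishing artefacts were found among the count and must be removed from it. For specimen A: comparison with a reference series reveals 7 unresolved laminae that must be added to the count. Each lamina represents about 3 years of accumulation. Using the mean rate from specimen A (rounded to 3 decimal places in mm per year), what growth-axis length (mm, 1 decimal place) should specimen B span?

Specimen A: after corrections the count is 4077 − 9 + 7 = 4075 laminae.
Specimen A: at 3 years per lamina, 4075 × 3 = 12225 years.
A: Extension rate ≈ 322.8 / 12225 = 0.026 mm/year.
Specimen B: 4668 laminae at 3 years each span 4668 × 3 = 14004 years. B's length ≈ 0.026 × 14004 = 364.1 mm.

364.1 mm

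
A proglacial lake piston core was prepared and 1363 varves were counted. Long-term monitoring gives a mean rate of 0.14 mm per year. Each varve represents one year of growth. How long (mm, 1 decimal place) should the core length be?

The record spans 1363 years at 0.14 mm per year.
Predicted length = 0.14 mm/year × 1363 years = 190.8 mm.

190.8 mm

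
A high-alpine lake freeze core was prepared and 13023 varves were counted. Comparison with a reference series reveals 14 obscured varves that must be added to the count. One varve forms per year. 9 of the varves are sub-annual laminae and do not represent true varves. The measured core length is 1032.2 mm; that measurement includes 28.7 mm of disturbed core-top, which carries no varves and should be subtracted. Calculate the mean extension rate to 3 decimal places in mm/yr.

After corrections the count is 13023 − 9 + 14 = 13028 varves.
Removing the 28.7 mm offcut leaves 1032.2 − 28.7 = 1003.5 mm.
Mean rate = 1003.5 mm / 13028 years ≈ 0.077 mm/yr.

0.077 mm/yr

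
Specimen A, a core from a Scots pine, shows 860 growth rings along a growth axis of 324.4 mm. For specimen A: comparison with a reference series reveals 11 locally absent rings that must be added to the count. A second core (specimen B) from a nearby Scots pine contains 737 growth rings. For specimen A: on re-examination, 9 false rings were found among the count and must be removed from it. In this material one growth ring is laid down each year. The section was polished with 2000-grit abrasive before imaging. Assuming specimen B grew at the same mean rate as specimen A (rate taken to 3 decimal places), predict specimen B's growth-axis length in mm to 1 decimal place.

277.1 mm

Specimen A: correcting the raw count gives 860 − 9 + 11 = 862 true growth rings.
A: 324.4 mm over 862 years gives 324.4 / 862 ≈ 0.376 mm per year.
Length of B = 0.376 × 737 = 277.1 mm.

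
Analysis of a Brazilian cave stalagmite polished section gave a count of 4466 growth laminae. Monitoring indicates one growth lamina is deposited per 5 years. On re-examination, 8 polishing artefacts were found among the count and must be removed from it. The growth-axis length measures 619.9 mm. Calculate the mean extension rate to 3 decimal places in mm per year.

Correcting the raw count gives 4466 − 8 = 4458 true growth laminae.
4458 growth laminae at 5 years each span 4458 × 5 = 22290 years.
Mean rate = 619.9 mm / 22290 years ≈ 0.028 mm per year.

0.028 mm per year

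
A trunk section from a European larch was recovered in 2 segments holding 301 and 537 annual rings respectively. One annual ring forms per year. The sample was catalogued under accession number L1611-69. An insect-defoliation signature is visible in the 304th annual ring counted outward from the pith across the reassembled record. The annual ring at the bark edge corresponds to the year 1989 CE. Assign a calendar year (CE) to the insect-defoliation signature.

Total annual rings = 301 + 537 = 838.
Between annual ring 304 and the bark edge there are 838 − 304 = 534 annual rings.
The annual ring at the bark edge is 1989 CE, so the insect-defoliation signature dates to 1989 − 534 = 1455 CE.

1455 CE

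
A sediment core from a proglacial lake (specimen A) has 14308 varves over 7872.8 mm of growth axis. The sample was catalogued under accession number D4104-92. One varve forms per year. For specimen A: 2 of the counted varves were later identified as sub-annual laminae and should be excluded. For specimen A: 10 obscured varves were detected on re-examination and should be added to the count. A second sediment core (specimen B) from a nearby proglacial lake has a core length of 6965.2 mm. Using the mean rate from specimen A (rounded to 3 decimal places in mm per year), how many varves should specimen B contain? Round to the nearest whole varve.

Specimen A: true varve count = 14308 − 2 + 10 = 14316.
A: 7872.8 mm over 14316 years gives 7872.8 / 14316 ≈ 0.550 mm/year.
B spans 6965.2 / 0.550 = 12664.00 years ≈ 12664 varves.

12664 varves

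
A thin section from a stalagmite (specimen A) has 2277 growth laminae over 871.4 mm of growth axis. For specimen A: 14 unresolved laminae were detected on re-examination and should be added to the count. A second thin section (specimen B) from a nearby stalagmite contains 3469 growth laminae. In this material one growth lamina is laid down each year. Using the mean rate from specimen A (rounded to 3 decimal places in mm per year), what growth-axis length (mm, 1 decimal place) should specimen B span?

1318.2 mm

Specimen A: after corrections the count is 2277 + 14 = 2291 growth laminae.
A: 871.4 mm over 2291 years gives 871.4 / 2291 ≈ 0.380 mm/year.
For B, 0.380 mm/year × 3469 years = 1318.2 mm.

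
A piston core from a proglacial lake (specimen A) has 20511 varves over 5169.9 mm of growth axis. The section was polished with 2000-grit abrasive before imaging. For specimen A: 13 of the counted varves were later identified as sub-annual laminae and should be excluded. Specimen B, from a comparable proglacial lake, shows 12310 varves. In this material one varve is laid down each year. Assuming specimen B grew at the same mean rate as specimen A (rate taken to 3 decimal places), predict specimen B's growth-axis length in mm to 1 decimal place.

Specimen A: after corrections the count is 20511 − 13 = 20498 varves.
A: Extension rate ≈ 5169.9 / 20498 = 0.252 mm/yr.
B's length ≈ 0.252 × 12310 = 3102.1 mm.

3102.1 mm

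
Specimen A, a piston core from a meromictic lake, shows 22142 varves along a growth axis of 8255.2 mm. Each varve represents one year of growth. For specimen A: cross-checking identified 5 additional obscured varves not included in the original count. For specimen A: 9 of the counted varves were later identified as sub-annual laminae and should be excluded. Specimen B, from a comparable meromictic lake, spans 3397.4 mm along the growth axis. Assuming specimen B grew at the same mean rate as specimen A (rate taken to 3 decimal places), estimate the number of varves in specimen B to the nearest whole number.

Specimen A: after corrections the count is 22142 − 9 + 5 = 22138 varves.
A: Extension rate ≈ 8255.2 / 22138 = 0.373 mm/year.
Specimen B: 3397.4 mm / 0.373 mm per year = 9108.31 years ≈ 9108 varves.

9108 varves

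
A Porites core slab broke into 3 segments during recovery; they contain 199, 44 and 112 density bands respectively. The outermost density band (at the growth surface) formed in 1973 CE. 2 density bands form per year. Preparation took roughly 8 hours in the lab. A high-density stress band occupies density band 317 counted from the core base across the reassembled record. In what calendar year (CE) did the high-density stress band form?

Total density bands = 199 + 44 + 112 = 355.
355 − 317 = 38 density bands lie beyond the high-density stress band toward the growth surface.
With 2 density bands per year, 38 / 2 = 19 years.
Counting back 19 years from 1973 CE places the high-density stress band in 1973 − 19 = 1954 CE.

1954 CE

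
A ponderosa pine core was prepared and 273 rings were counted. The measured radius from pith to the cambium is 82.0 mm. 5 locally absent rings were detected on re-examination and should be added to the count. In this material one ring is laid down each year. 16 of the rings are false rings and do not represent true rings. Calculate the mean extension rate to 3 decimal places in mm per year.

Correcting the raw count gives 273 − 16 + 5 = 262 true rings.
82.0 mm over 262 years gives 82.0 / 262 ≈ 0.313 mm per year.

0.313 mm per year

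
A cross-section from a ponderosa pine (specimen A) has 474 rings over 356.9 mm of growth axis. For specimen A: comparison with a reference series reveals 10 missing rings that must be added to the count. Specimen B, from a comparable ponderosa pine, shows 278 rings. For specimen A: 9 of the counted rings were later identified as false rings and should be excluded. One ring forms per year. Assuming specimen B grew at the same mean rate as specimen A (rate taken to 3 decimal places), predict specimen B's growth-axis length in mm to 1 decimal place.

208.8 mm

Specimen A: adjusted count: 474 − 9 + 10 = 475 rings.
A: Mean rate = 356.9 mm / 475 years ≈ 0.751 mm/year.
B's length ≈ 0.751 × 278 = 208.8 mm.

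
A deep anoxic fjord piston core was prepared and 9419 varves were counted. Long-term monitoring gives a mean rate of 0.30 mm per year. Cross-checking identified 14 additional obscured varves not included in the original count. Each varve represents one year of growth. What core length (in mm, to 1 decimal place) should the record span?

After corrections the count is 9419 + 14 = 9433 varves.
Predicted length = 0.30 mm/year × 9433 years = 2829.9 mm.

2829.9 mm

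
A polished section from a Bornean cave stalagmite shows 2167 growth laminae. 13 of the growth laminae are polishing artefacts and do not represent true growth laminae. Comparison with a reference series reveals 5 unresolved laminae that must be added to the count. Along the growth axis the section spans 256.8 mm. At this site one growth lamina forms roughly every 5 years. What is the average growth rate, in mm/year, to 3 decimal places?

0.024 mm/year

After corrections the count is 2167 − 13 + 5 = 2159 growth laminae.
2159 growth laminae at 5 years each span 2159 × 5 = 10795 years.
Extension rate ≈ 256.8 / 10795 = 0.024 mm/year.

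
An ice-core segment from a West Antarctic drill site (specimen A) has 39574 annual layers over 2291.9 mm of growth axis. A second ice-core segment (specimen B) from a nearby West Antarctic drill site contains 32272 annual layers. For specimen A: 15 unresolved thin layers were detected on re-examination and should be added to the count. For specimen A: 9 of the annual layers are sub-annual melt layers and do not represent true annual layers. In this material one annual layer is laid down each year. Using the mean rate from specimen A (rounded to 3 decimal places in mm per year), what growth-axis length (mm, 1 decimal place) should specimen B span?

1871.8 mm

Specimen A: adjusted count: 39574 − 9 + 15 = 39580 annual layers.
A: Mean rate = 2291.9 mm / 39580 years ≈ 0.058 mm/yr.
B's length ≈ 0.058 × 32272 = 1871.8 mm.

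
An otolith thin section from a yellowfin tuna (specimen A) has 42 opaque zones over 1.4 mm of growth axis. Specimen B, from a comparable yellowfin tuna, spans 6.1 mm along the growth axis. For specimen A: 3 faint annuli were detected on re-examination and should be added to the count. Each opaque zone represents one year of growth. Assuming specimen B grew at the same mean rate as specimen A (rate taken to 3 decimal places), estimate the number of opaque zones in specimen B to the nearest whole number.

Specimen A: true opaque zone count = 42 + 3 = 45.
A: Mean rate = 1.4 mm / 45 years ≈ 0.031 mm/year.
B spans 6.1 / 0.031 = 196.77 years ≈ 197 opaque zones.

197 opaque zones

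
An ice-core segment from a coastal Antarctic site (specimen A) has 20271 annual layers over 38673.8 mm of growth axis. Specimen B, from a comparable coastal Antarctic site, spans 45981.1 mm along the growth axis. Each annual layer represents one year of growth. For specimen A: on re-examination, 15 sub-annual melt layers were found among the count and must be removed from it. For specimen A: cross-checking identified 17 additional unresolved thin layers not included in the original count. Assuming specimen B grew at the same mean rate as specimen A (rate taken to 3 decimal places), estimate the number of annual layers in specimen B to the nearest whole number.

24099 annual layers

Specimen A: adjusted count: 20271 − 15 + 17 = 20273 annual layers.
A: 38673.8 mm over 20273 years gives 38673.8 / 20273 ≈ 1.908 mm/year.
Specimen B: 45981.1 mm / 1.908 mm per year = 24099.11 years ≈ 24099 annual layers.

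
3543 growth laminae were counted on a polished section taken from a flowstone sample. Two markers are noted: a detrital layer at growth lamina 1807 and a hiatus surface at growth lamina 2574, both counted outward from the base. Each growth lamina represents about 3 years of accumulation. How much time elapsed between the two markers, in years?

2301 years

2574 − 1807 = 767 growth laminae lie between the two events.
Multiplying by 3 years per growth lamina: 767 × 3 = 2301 years.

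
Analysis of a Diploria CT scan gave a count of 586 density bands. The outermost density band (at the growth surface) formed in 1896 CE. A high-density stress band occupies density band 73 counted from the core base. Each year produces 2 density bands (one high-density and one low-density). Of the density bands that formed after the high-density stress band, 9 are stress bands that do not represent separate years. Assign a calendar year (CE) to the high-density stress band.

586 − 73 = 513 density bands lie beyond the high-density stress band toward the growth surface.
Removing the 9 false density bands leaves 513 − 9 = 504 true density bands beyond the high-density stress band.
With 2 density bands per year, 504 / 2 = 252 years.
The density band at the growth surface is 1896 CE, so the high-density stress band dates to 1896 − 252 = 1644 CE.

1644 CE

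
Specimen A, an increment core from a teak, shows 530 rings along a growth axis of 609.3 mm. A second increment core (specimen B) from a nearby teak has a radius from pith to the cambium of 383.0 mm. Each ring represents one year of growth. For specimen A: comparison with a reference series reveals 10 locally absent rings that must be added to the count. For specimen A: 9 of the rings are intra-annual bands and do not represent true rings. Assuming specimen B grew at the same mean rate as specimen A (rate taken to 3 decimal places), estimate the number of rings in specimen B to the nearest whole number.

Specimen A: correcting the raw count gives 530 − 9 + 10 = 531 true rings.
A: Extension rate ≈ 609.3 / 531 = 1.147 mm per year.
Specimen B: 383.0 mm / 1.147 mm per year = 333.91 years ≈ 334 rings.

334 rings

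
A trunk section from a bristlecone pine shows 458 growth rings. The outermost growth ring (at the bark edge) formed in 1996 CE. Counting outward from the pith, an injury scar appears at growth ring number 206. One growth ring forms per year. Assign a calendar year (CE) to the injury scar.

458 − 206 = 252 growth rings lie beyond the injury scar toward the bark edge.
1996 − 252 = 1744 CE.

1744 CE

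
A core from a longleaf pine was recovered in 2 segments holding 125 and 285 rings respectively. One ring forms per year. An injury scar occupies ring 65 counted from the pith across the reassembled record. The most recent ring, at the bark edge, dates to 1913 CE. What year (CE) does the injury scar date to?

Total rings = 125 + 285 = 410.
410 − 65 = 345 rings lie beyond the injury scar toward the bark edge.
1913 − 345 = 1568 CE.

1568 CE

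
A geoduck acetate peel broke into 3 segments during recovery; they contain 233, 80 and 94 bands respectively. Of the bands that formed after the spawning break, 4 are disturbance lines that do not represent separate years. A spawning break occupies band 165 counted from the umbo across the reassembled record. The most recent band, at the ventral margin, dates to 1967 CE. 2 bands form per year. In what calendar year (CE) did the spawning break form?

Total bands = 233 + 80 + 94 = 407.
Between band 165 and the ventral margin there are 407 − 165 = 242 bands.
Excluding 4 false bands: 242 − 4 = 238.
With 2 bands per year, 238 / 2 = 119 years.
1967 − 119 = 1848 CE.

1848 CE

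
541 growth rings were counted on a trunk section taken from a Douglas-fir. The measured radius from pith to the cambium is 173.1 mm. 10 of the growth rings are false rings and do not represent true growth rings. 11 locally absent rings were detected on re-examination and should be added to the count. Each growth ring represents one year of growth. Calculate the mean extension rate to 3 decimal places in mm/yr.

0.319 mm/yr

Correcting the raw count gives 541 − 10 + 11 = 542 true growth rings.
Mean rate = 173.1 mm / 542 years ≈ 0.319 mm/yr.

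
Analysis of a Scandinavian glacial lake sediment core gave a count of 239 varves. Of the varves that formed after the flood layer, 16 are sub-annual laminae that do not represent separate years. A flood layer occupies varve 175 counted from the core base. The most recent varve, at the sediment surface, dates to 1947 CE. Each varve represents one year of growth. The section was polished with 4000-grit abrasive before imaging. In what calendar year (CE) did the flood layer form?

The flood layer sits at varve 175 from the core base, so 239 − 175 = 64 varves formed after it.
Removing the 16 false varves leaves 64 − 16 = 48 true varves beyond the flood layer.
1947 − 48 = 1899 CE.

1899 CE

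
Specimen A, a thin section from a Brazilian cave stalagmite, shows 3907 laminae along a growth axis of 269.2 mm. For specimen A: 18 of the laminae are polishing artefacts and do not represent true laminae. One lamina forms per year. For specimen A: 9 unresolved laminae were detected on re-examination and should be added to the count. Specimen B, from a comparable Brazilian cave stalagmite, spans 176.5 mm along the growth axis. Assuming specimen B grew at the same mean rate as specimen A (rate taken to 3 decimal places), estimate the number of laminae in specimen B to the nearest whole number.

2558 laminae

Specimen A: true lamina count = 3907 − 18 + 9 = 3898.
A: Extension rate ≈ 269.2 / 3898 = 0.069 mm/yr.
Specimen B: 176.5 mm / 0.069 mm per year = 2557.97 years ≈ 2558 laminae.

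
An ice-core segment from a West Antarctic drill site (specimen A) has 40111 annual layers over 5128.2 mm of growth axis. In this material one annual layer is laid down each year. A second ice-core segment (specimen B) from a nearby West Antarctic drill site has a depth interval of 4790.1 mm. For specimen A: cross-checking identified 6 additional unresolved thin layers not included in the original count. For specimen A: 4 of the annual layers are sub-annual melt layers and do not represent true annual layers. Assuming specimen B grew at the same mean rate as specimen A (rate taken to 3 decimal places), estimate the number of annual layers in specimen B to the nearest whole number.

Specimen A: correcting the raw count gives 40111 − 4 + 6 = 40113 true annual layers.
A: Mean rate = 5128.2 mm / 40113 years ≈ 0.128 mm/year.
Specimen B: 4790.1 mm / 0.128 mm per year = 37422.66 years ≈ 37423 annual layers.

37423 annual layers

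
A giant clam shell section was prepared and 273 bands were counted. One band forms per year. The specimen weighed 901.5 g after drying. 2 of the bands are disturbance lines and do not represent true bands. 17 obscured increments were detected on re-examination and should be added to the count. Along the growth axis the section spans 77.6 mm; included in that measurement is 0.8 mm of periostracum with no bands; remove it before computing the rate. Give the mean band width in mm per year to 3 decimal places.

Adjusted count: 273 − 2 + 17 = 288 bands.
The growth record spans 77.6 − 0.8 = 76.8 mm.
76.8 mm over 288 years gives 76.8 / 288 ≈ 0.267 mm per year.

0.267 mm per year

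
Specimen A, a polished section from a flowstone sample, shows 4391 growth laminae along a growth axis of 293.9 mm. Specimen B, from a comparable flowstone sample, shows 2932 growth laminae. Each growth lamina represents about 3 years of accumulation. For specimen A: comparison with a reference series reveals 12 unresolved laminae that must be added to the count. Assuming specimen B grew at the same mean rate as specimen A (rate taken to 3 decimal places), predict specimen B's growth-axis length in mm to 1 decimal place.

193.5 mm

Specimen A: adjusted count: 4391 + 12 = 4403 growth laminae.
Specimen A: 4403 growth laminae at 3 years each span 4403 × 3 = 13209 years.
A: 293.9 mm over 13209 years gives 293.9 / 13209 ≈ 0.022 mm/yr.
Specimen B: multiplying by 3 years per growth lamina: 2932 × 3 = 8796 years. For B, 0.022 mm/year × 8796 years = 193.5 mm.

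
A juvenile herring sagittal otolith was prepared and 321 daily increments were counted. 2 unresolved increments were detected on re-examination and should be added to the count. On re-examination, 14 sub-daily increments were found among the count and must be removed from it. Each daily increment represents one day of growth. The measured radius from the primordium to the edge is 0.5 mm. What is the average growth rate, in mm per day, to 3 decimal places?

After corrections the count is 321 − 14 + 2 = 309 daily increments.
0.5 mm over 309 days gives 0.5 / 309 ≈ 0.002 mm per day.

0.002 mm per day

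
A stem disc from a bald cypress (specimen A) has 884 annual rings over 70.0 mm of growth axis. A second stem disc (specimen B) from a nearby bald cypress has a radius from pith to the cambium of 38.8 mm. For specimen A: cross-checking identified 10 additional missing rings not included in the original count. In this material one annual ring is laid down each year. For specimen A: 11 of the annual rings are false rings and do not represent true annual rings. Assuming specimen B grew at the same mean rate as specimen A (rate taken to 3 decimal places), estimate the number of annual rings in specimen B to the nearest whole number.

Specimen A: after corrections the count is 884 − 11 + 10 = 883 annual rings.
A: Mean rate = 70.0 mm / 883 years ≈ 0.079 mm per year.
For B, 38.8 / 0.079 = 491.14 years ≈ 491 annual rings.

491 annual rings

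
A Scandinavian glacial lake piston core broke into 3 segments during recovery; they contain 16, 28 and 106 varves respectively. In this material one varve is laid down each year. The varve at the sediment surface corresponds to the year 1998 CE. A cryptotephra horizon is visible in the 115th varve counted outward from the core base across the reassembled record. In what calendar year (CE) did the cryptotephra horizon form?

1963 CE

Total varves = 16 + 28 + 106 = 150.
150 − 115 = 35 varves lie beyond the cryptotephra horizon toward the sediment surface.
The varve at the sediment surface is 1998 CE, so the cryptotephra horizon dates to 1998 − 35 = 1963 CE.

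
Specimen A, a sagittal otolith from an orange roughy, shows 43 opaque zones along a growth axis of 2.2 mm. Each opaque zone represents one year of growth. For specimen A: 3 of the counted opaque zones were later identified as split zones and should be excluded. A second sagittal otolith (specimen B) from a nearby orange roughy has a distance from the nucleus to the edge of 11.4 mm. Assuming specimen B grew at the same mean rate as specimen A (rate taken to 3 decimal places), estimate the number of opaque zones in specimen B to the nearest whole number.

Specimen A: true opaque zone count = 43 − 3 = 40.
A: Extension rate ≈ 2.2 / 40 = 0.055 mm per year.
B spans 11.4 / 0.055 = 207.27 years ≈ 207 opaque zones.

207 opaque zones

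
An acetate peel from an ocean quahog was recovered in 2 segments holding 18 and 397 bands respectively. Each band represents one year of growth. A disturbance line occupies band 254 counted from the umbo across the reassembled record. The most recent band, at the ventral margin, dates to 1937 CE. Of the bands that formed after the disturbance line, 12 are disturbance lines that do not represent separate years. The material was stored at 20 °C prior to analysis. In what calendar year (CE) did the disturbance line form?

Total bands = 18 + 397 = 415.
The disturbance line sits at band 254 from the umbo, so 415 − 254 = 161 bands formed after it.
161 − 12 false = 149 true bands after the disturbance line.
Counting back 149 years from 1937 CE places the disturbance line in 1937 − 149 = 1788 CE.

1788 CE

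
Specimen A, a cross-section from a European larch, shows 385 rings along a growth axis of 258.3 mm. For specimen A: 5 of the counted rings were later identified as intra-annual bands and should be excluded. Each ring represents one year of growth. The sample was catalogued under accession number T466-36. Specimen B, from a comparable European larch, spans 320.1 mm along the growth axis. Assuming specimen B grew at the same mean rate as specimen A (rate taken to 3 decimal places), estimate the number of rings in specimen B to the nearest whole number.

471 rings

Specimen A: true ring count = 385 − 5 = 380.
A: Mean rate = 258.3 mm / 380 years ≈ 0.680 mm per year.
B spans 320.1 / 0.680 = 470.74 years ≈ 471 rings.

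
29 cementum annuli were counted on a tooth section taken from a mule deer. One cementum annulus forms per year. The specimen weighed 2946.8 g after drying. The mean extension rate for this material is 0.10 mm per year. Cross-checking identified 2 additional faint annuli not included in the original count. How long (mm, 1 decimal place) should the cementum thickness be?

Correcting the raw count gives 29 + 2 = 31 true cementum annuli.
Predicted length = 0.10 mm/year × 31 years = 3.1 mm.

3.1 mm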